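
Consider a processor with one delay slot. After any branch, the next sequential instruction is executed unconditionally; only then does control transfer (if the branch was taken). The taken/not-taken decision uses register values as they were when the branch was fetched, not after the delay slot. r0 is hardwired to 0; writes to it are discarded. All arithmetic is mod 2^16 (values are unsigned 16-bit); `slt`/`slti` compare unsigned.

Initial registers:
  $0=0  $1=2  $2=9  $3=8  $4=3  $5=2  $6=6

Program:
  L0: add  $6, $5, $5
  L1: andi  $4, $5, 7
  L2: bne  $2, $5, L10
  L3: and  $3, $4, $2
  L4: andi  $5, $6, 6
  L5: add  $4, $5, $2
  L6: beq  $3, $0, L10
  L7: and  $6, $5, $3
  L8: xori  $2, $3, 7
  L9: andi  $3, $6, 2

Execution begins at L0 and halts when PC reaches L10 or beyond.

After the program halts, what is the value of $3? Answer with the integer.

PC=0  add  $6, $5, $5        | $0=0 $1=2 $2=9 $3=8 $4=3 $5=2 $6=4
PC=1  andi  $4, $5, 7        | $0=0 $1=2 $2=9 $3=8 $4=2 $5=2 $6=4
PC=2  bne  $2, $5, L10       | $0=0 $1=2 $2=9 $3=8 $4=2 $5=2 $6=4  [TAKEN]
PC=3  and  $3, $4, $2        | $0=0 $1=2 $2=9 $3=0 $4=2 $5=2 $6=4

0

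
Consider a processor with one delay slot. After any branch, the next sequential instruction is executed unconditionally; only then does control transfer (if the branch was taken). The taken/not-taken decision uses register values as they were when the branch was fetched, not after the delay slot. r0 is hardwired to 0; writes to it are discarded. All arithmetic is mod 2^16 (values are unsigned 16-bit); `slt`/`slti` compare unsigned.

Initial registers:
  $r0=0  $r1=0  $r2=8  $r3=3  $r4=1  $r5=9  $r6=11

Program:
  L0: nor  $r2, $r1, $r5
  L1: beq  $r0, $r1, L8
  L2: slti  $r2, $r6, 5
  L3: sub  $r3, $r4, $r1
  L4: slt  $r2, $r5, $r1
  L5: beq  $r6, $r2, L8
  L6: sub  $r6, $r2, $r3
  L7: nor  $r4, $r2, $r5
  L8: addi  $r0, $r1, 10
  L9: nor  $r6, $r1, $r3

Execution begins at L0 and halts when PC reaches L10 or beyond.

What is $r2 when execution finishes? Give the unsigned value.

#0 nor  $r2, $r1, $r5 ; 0/0/65526/3/1/9/11
#1 beq  $r0, $r1, L8 ; 0/0/65526/3/1/9/11 ; →target
#2 slti  $r2, $r6, 5 ; 0/0/0/3/1/9/11
#8 addi  $r0, $r1, 10 ; 0/0/0/3/1/9/11
#9 nor  $r6, $r1, $r3 ; 0/0/0/3/1/9/65532

0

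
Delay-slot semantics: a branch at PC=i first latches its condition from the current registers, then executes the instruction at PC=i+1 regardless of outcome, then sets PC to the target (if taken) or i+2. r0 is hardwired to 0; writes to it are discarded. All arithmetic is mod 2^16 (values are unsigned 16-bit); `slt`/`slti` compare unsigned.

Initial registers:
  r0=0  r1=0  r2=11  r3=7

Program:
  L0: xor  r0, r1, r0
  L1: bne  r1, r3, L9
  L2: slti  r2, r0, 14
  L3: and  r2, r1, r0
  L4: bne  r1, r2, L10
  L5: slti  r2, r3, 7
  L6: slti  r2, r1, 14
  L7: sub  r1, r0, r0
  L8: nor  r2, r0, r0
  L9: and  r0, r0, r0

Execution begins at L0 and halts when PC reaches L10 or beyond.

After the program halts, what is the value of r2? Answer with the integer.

  step pc=0: xor  r0, r1, r0  regs=(0,0,11,7)
  step pc=1: bne  r1, r3, L9  cond=T  regs=(0,0,11,7)
  step pc=2: slti  r2, r0, 14  regs=(0,0,1,7)
  step pc=9: and  r0, r0, r0  regs=(0,0,1,7)

1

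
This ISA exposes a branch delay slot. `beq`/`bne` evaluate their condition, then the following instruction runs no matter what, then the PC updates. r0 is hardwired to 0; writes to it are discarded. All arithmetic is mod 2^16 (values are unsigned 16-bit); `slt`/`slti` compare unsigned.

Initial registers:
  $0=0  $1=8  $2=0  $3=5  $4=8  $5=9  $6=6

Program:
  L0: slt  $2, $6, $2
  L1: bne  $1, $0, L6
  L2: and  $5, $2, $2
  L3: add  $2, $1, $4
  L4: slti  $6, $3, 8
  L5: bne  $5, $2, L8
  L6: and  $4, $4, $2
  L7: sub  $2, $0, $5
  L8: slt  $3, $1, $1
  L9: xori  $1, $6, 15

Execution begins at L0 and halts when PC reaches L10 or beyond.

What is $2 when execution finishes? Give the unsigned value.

[0] slt  $2, $6, $2  →  {$0:0, $1:8, $2:0, $3:5, $4:8, $5:9, $6:6}
[1] bne  $1, $0, L6  →  {$0:0, $1:8, $2:0, $3:5, $4:8, $5:9, $6:6}  ⟨branch taken⟩
[2] and  $5, $2, $2  →  {$0:0, $1:8, $2:0, $3:5, $4:8, $5:0, $6:6}
[6] and  $4, $4, $2  →  {$0:0, $1:8, $2:0, $3:5, $4:0, $5:0, $6:6}
[7] sub  $2, $0, $5  →  {$0:0, $1:8, $2:0, $3:5, $4:0, $5:0, $6:6}
[8] slt  $3, $1, $1  →  {$0:0, $1:8, $2:0, $3:0, $4:0, $5:0, $6:6}
[9] xori  $1, $6, 15  →  {$0:0, $1:9, $2:0, $3:0, $4:0, $5:0, $6:6}

0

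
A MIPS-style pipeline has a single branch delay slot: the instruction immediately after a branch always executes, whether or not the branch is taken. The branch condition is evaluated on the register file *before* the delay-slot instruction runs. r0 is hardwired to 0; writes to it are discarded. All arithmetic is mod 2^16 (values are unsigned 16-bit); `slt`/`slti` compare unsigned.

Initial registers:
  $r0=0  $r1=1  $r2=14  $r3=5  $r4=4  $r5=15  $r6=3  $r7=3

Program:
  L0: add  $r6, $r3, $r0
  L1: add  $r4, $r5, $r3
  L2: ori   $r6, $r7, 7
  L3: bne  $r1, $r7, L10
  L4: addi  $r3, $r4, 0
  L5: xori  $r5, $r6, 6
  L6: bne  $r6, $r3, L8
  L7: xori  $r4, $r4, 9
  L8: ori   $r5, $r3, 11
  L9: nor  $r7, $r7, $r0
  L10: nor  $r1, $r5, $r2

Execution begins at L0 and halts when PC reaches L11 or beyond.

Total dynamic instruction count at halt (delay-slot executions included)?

6

#0 add  $r6, $r3, $r0 ; 0/1/14/5/4/15/5/3
#1 add  $r4, $r5, $r3 ; 0/1/14/5/20/15/5/3
#2 ori   $r6, $r7, 7 ; 0/1/14/5/20/15/7/3
#3 bne  $r1, $r7, L10 ; 0/1/14/5/20/15/7/3 ; →target
#4 addi  $r3, $r4, 0 ; 0/1/14/20/20/15/7/3
#10 nor  $r1, $r5, $r2 ; 0/65520/14/20/20/15/7/3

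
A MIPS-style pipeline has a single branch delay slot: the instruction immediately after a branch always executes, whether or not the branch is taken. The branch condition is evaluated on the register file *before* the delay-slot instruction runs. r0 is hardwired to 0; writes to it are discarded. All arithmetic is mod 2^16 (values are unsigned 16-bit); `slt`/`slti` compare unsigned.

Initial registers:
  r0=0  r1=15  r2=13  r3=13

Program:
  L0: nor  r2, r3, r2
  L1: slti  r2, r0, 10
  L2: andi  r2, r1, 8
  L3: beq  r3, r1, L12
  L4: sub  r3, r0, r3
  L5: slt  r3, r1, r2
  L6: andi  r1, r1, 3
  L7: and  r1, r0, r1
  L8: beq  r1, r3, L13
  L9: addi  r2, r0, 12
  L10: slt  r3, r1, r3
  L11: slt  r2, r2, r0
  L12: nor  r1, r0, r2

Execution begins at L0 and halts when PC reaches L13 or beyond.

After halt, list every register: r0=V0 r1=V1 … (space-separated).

PC=0  nor  r2, r3, r2        | r0=0 r1=15 r2=65522 r3=13
PC=1  slti  r2, r0, 10       | r0=0 r1=15 r2=1 r3=13
PC=2  andi  r2, r1, 8        | r0=0 r1=15 r2=8 r3=13
PC=3  beq  r3, r1, L12       | r0=0 r1=15 r2=8 r3=13  [not taken]
PC=4  sub  r3, r0, r3        | r0=0 r1=15 r2=8 r3=65523
PC=5  slt  r3, r1, r2        | r0=0 r1=15 r2=8 r3=0
PC=6  andi  r1, r1, 3        | r0=0 r1=3 r2=8 r3=0
PC=7  and  r1, r0, r1        | r0=0 r1=0 r2=8 r3=0
PC=8  beq  r1, r3, L13       | r0=0 r1=0 r2=8 r3=0  [TAKEN]
PC=9  addi  r2, r0, 12       | r0=0 r1=0 r2=12 r3=0

r0=0 r1=0 r2=12 r3=0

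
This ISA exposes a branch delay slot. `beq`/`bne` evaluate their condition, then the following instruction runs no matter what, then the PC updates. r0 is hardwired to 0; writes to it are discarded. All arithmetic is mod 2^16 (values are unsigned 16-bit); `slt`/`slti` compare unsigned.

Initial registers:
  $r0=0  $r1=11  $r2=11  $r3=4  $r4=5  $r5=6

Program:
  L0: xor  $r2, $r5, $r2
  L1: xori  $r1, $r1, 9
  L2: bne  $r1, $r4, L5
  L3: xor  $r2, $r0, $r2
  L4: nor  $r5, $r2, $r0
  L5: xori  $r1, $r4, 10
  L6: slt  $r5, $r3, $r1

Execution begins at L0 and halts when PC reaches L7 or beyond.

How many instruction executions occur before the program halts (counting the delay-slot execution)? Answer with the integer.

  step pc=0: xor  $r2, $r5, $r2  regs=(0,11,13,4,5,6)
  step pc=1: xori  $r1, $r1, 9  regs=(0,2,13,4,5,6)
  step pc=2: bne  $r1, $r4, L5  cond=T  regs=(0,2,13,4,5,6)
  step pc=3: xor  $r2, $r0, $r2  regs=(0,2,13,4,5,6)
  step pc=5: xori  $r1, $r4, 10  regs=(0,15,13,4,5,6)
  step pc=6: slt  $r5, $r3, $r1  regs=(0,15,13,4,5,1)

6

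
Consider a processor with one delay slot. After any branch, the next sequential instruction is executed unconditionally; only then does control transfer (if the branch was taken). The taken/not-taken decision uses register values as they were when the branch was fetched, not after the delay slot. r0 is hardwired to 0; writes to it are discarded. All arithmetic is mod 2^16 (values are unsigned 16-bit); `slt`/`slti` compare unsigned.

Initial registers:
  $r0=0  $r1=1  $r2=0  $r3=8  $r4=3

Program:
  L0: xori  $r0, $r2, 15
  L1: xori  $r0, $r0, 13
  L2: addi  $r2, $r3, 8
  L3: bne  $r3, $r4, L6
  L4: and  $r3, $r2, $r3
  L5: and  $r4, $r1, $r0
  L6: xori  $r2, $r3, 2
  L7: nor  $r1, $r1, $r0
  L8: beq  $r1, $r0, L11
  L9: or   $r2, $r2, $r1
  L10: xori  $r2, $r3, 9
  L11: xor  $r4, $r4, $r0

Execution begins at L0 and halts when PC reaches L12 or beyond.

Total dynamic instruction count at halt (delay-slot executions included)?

PC=0  xori  $r0, $r2, 15     | $r0=0 $r1=1 $r2=0 $r3=8 $r4=3
PC=1  xori  $r0, $r0, 13     | $r0=0 $r1=1 $r2=0 $r3=8 $r4=3
PC=2  addi  $r2, $r3, 8      | $r0=0 $r1=1 $r2=16 $r3=8 $r4=3
PC=3  bne  $r3, $r4, L6      | $r0=0 $r1=1 $r2=16 $r3=8 $r4=3  [TAKEN]
PC=4  and  $r3, $r2, $r3     | $r0=0 $r1=1 $r2=16 $r3=0 $r4=3
PC=6  xori  $r2, $r3, 2      | $r0=0 $r1=1 $r2=2 $r3=0 $r4=3
PC=7  nor  $r1, $r1, $r0     | $r0=0 $r1=65534 $r2=2 $r3=0 $r4=3
PC=8  beq  $r1, $r0, L11     | $r0=0 $r1=65534 $r2=2 $r3=0 $r4=3  [not taken]
PC=9  or   $r2, $r2, $r1     | $r0=0 $r1=65534 $r2=65534 $r3=0 $r4=3
PC=10 xori  $r2, $r3, 9      | $r0=0 $r1=65534 $r2=9 $r3=0 $r4=3
PC=11 xor  $r4, $r4, $r0     | $r0=0 $r1=65534 $r2=9 $r3=0 $r4=3

11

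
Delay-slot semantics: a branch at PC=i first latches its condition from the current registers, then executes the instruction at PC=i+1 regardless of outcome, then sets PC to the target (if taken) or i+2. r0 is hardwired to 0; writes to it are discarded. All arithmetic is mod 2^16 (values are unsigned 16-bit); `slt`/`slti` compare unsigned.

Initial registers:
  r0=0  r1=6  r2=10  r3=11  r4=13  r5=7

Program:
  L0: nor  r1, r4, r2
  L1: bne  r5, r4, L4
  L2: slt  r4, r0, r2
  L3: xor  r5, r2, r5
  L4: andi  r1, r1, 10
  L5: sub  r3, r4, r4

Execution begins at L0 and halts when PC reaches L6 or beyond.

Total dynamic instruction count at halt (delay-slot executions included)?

5

[0] nor  r1, r4, r2  →  {r0:0, r1:65520, r2:10, r3:11, r4:13, r5:7}
[1] bne  r5, r4, L4  →  {r0:0, r1:65520, r2:10, r3:11, r4:13, r5:7}  ⟨branch taken⟩
[2] slt  r4, r0, r2  →  {r0:0, r1:65520, r2:10, r3:11, r4:1, r5:7}
[4] andi  r1, r1, 10  →  {r0:0, r1:0, r2:10, r3:11, r4:1, r5:7}
[5] sub  r3, r4, r4  →  {r0:0, r1:0, r2:10, r3:0, r4:1, r5:7}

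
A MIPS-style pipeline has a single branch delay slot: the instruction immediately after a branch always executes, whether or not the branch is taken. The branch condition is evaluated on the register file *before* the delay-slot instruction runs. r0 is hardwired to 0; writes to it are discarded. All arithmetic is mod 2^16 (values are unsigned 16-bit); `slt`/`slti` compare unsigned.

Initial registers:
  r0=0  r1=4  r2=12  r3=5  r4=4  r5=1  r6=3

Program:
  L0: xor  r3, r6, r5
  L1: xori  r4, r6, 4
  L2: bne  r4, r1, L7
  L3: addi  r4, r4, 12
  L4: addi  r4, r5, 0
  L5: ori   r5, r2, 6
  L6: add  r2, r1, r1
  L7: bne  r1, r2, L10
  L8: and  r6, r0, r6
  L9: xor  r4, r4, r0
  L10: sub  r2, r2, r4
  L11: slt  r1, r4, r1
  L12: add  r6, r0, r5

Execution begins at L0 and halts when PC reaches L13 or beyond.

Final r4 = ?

19

[0] xor  r3, r6, r5  →  {r0:0, r1:4, r2:12, r3:2, r4:4, r5:1, r6:3}
[1] xori  r4, r6, 4  →  {r0:0, r1:4, r2:12, r3:2, r4:7, r5:1, r6:3}
[2] bne  r4, r1, L7  →  {r0:0, r1:4, r2:12, r3:2, r4:7, r5:1, r6:3}  ⟨branch taken⟩
[3] addi  r4, r4, 12  →  {r0:0, r1:4, r2:12, r3:2, r4:19, r5:1, r6:3}
[7] bne  r1, r2, L10  →  {r0:0, r1:4, r2:12, r3:2, r4:19, r5:1, r6:3}  ⟨branch taken⟩
[8] and  r6, r0, r6  →  {r0:0, r1:4, r2:12, r3:2, r4:19, r5:1, r6:0}
[10] sub  r2, r2, r4  →  {r0:0, r1:4, r2:65529, r3:2, r4:19, r5:1, r6:0}
[11] slt  r1, r4, r1  →  {r0:0, r1:0, r2:65529, r3:2, r4:19, r5:1, r6:0}
[12] add  r6, r0, r5  →  {r0:0, r1:0, r2:65529, r3:2, r4:19, r5:1, r6:1}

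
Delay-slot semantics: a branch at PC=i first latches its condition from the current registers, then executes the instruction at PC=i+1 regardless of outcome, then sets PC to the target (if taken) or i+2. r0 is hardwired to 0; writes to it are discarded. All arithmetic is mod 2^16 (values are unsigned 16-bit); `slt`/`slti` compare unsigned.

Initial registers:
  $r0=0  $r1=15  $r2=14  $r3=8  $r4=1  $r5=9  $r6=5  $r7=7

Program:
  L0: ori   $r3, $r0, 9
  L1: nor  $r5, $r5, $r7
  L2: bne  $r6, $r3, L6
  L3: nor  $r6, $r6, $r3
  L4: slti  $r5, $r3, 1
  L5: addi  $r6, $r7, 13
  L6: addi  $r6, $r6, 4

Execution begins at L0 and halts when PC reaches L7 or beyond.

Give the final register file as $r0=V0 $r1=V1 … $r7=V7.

$r0=0 $r1=15 $r2=14 $r3=9 $r4=1 $r5=65520 $r6=65526 $r7=7

#0 ori   $r3, $r0, 9 ; 0/15/14/9/1/9/5/7
#1 nor  $r5, $r5, $r7 ; 0/15/14/9/1/65520/5/7
#2 bne  $r6, $r3, L6 ; 0/15/14/9/1/65520/5/7 ; →target
#3 nor  $r6, $r6, $r3 ; 0/15/14/9/1/65520/65522/7
#6 addi  $r6, $r6, 4 ; 0/15/14/9/1/65520/65526/7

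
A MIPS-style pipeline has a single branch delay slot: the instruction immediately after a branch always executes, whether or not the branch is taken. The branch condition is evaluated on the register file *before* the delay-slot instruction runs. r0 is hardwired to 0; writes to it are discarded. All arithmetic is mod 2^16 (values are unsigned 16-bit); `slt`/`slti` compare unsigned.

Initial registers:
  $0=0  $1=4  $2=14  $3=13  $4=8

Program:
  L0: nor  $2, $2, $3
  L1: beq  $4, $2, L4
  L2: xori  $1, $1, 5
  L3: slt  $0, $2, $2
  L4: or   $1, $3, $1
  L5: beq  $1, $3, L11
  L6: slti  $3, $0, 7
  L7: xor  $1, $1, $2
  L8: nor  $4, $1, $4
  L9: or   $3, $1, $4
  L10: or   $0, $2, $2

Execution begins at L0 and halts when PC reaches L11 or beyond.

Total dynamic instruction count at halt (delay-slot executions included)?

PC=0  nor  $2, $2, $3        | $0=0 $1=4 $2=65520 $3=13 $4=8
PC=1  beq  $4, $2, L4        | $0=0 $1=4 $2=65520 $3=13 $4=8  [not taken]
PC=2  xori  $1, $1, 5        | $0=0 $1=1 $2=65520 $3=13 $4=8
PC=3  slt  $0, $2, $2        | $0=0 $1=1 $2=65520 $3=13 $4=8
PC=4  or   $1, $3, $1        | $0=0 $1=13 $2=65520 $3=13 $4=8
PC=5  beq  $1, $3, L11       | $0=0 $1=13 $2=65520 $3=13 $4=8  [TAKEN]
PC=6  slti  $3, $0, 7        | $0=0 $1=13 $2=65520 $3=1 $4=8

7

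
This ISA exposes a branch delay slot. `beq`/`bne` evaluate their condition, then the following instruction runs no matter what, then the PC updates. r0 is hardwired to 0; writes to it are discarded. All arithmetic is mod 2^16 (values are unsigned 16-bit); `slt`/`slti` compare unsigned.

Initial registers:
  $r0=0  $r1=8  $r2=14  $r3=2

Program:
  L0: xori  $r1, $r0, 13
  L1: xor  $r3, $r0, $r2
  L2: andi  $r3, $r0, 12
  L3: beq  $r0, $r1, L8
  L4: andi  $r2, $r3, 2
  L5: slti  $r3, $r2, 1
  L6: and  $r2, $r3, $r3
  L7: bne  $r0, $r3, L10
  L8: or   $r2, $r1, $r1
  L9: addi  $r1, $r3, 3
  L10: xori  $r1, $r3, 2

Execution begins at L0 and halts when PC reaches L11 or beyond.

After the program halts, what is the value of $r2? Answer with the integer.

13

#0 xori  $r1, $r0, 13 ; 0/13/14/2
#1 xor  $r3, $r0, $r2 ; 0/13/14/14
#2 andi  $r3, $r0, 12 ; 0/13/14/0
#3 beq  $r0, $r1, L8 ; 0/13/14/0 ; →fallthru
#4 andi  $r2, $r3, 2 ; 0/13/0/0
#5 slti  $r3, $r2, 1 ; 0/13/0/1
#6 and  $r2, $r3, $r3 ; 0/13/1/1
#7 bne  $r0, $r3, L10 ; 0/13/1/1 ; →target
#8 or   $r2, $r1, $r1 ; 0/13/13/1
#10 xori  $r1, $r3, 2 ; 0/3/13/1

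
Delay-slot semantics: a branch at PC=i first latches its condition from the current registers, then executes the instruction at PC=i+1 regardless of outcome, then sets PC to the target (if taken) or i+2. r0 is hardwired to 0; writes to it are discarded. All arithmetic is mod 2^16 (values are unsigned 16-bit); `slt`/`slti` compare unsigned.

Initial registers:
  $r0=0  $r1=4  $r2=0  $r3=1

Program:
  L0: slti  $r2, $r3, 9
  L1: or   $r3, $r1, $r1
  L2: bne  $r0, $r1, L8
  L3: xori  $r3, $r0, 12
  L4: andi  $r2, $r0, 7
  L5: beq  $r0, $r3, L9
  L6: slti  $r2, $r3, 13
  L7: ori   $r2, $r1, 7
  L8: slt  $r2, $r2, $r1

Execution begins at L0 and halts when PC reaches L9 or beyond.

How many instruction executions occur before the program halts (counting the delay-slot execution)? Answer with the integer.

  step pc=0: slti  $r2, $r3, 9  regs=(0,4,1,1)
  step pc=1: or   $r3, $r1, $r1  regs=(0,4,1,4)
  step pc=2: bne  $r0, $r1, L8  cond=T  regs=(0,4,1,4)
  step pc=3: xori  $r3, $r0, 12  regs=(0,4,1,12)
  step pc=8: slt  $r2, $r2, $r1  regs=(0,4,1,12)

5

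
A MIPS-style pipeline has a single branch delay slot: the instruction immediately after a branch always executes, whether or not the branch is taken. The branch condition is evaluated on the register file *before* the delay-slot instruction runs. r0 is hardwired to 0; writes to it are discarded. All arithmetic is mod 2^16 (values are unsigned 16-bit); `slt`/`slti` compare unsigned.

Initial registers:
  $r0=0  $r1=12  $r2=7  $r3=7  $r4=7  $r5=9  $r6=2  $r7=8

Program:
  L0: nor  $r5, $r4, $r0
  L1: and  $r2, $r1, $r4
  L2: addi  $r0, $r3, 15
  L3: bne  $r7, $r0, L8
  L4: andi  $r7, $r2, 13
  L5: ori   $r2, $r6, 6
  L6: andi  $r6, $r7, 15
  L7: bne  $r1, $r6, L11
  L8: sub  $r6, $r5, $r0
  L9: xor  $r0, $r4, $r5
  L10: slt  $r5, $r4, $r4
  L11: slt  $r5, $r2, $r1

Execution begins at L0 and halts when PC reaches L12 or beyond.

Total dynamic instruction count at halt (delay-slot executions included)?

9

#0 nor  $r5, $r4, $r0 ; 0/12/7/7/7/65528/2/8
#1 and  $r2, $r1, $r4 ; 0/12/4/7/7/65528/2/8
#2 addi  $r0, $r3, 15 ; 0/12/4/7/7/65528/2/8
#3 bne  $r7, $r0, L8 ; 0/12/4/7/7/65528/2/8 ; →target
#4 andi  $r7, $r2, 13 ; 0/12/4/7/7/65528/2/4
#8 sub  $r6, $r5, $r0 ; 0/12/4/7/7/65528/65528/4
#9 xor  $r0, $r4, $r5 ; 0/12/4/7/7/65528/65528/4
#10 slt  $r5, $r4, $r4 ; 0/12/4/7/7/0/65528/4
#11 slt  $r5, $r2, $r1 ; 0/12/4/7/7/1/65528/4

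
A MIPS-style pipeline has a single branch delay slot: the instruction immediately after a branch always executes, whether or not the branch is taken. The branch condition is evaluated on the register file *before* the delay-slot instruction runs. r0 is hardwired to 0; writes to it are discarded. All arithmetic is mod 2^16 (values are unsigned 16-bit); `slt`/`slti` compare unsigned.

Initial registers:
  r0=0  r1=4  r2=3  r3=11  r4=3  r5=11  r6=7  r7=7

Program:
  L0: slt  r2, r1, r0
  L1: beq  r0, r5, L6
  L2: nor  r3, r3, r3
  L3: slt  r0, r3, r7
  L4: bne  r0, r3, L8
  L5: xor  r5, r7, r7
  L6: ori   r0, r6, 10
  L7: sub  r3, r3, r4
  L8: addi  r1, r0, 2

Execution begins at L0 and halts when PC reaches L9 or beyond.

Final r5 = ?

PC=0  slt  r2, r1, r0        | r0=0 r1=4 r2=0 r3=11 r4=3 r5=11 r6=7 r7=7
PC=1  beq  r0, r5, L6        | r0=0 r1=4 r2=0 r3=11 r4=3 r5=11 r6=7 r7=7  [not taken]
PC=2  nor  r3, r3, r3        | r0=0 r1=4 r2=0 r3=65524 r4=3 r5=11 r6=7 r7=7
PC=3  slt  r0, r3, r7        | r0=0 r1=4 r2=0 r3=65524 r4=3 r5=11 r6=7 r7=7
PC=4  bne  r0, r3, L8        | r0=0 r1=4 r2=0 r3=65524 r4=3 r5=11 r6=7 r7=7  [TAKEN]
PC=5  xor  r5, r7, r7        | r0=0 r1=4 r2=0 r3=65524 r4=3 r5=0 r6=7 r7=7
PC=8  addi  r1, r0, 2        | r0=0 r1=2 r2=0 r3=65524 r4=3 r5=0 r6=7 r7=7

0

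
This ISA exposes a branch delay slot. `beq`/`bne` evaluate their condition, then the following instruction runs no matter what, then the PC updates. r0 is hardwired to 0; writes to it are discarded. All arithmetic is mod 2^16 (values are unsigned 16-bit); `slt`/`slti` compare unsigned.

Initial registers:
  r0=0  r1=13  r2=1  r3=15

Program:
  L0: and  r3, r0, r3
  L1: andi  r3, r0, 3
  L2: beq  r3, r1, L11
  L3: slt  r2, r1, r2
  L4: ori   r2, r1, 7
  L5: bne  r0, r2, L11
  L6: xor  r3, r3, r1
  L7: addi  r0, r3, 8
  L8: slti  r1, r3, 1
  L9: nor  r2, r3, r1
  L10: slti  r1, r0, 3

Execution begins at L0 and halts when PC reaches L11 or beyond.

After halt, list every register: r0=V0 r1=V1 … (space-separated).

  step pc=0: and  r3, r0, r3  regs=(0,13,1,0)
  step pc=1: andi  r3, r0, 3  regs=(0,13,1,0)
  step pc=2: beq  r3, r1, L11  cond=F  regs=(0,13,1,0)
  step pc=3: slt  r2, r1, r2  regs=(0,13,0,0)
  step pc=4: ori   r2, r1, 7  regs=(0,13,15,0)
  step pc=5: bne  r0, r2, L11  cond=T  regs=(0,13,15,0)
  step pc=6: xor  r3, r3, r1  regs=(0,13,15,13)

r0=0 r1=13 r2=15 r3=13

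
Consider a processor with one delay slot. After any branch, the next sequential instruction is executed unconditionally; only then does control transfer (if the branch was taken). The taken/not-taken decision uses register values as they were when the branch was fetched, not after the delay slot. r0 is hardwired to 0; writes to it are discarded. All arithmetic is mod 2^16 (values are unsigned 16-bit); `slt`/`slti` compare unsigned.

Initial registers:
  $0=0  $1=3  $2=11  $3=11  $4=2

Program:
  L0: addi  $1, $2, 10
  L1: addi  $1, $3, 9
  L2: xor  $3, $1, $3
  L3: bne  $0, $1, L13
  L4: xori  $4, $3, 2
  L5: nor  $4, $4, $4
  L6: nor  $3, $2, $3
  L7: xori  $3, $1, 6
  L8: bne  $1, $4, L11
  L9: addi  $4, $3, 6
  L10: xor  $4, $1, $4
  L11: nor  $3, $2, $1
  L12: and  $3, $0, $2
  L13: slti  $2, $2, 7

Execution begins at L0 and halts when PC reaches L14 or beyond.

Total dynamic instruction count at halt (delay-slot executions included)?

6

  step pc=0: addi  $1, $2, 10  regs=(0,21,11,11,2)
  step pc=1: addi  $1, $3, 9  regs=(0,20,11,11,2)
  step pc=2: xor  $3, $1, $3  regs=(0,20,11,31,2)
  step pc=3: bne  $0, $1, L13  cond=T  regs=(0,20,11,31,2)
  step pc=4: xori  $4, $3, 2  regs=(0,20,11,31,29)
  step pc=13: slti  $2, $2, 7  regs=(0,20,0,31,29)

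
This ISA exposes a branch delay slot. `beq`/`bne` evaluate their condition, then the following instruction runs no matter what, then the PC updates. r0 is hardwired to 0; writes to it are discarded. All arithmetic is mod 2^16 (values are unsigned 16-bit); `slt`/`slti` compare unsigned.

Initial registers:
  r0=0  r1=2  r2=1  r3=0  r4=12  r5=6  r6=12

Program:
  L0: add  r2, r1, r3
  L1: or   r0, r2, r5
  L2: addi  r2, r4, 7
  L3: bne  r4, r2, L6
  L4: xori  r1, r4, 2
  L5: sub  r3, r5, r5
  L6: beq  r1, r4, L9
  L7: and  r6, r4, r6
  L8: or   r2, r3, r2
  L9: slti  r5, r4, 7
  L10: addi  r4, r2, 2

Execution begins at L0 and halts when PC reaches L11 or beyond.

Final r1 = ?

PC=0  add  r2, r1, r3        | r0=0 r1=2 r2=2 r3=0 r4=12 r5=6 r6=12
PC=1  or   r0, r2, r5        | r0=0 r1=2 r2=2 r3=0 r4=12 r5=6 r6=12
PC=2  addi  r2, r4, 7        | r0=0 r1=2 r2=19 r3=0 r4=12 r5=6 r6=12
PC=3  bne  r4, r2, L6        | r0=0 r1=2 r2=19 r3=0 r4=12 r5=6 r6=12  [TAKEN]
PC=4  xori  r1, r4, 2        | r0=0 r1=14 r2=19 r3=0 r4=12 r5=6 r6=12
PC=6  beq  r1, r4, L9        | r0=0 r1=14 r2=19 r3=0 r4=12 r5=6 r6=12  [not taken]
PC=7  and  r6, r4, r6        | r0=0 r1=14 r2=19 r3=0 r4=12 r5=6 r6=12
PC=8  or   r2, r3, r2        | r0=0 r1=14 r2=19 r3=0 r4=12 r5=6 r6=12
PC=9  slti  r5, r4, 7        | r0=0 r1=14 r2=19 r3=0 r4=12 r5=0 r6=12
PC=10 addi  r4, r2, 2        | r0=0 r1=14 r2=19 r3=0 r4=21 r5=0 r6=12

14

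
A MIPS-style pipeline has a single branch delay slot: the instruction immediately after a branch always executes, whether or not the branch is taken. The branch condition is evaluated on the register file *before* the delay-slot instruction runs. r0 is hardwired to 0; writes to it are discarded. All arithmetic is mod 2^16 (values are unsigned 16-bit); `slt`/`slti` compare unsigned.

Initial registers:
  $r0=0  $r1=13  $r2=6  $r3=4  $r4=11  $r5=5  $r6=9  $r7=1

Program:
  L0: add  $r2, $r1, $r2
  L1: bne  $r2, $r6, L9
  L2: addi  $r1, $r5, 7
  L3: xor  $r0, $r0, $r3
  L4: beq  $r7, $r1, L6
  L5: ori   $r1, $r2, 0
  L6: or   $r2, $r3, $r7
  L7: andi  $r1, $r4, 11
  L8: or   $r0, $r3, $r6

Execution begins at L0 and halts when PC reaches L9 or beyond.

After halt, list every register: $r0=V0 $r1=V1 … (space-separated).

$r0=0 $r1=12 $r2=19 $r3=4 $r4=11 $r5=5 $r6=9 $r7=1

[0] add  $r2, $r1, $r2  →  {$r0:0, $r1:13, $r2:19, $r3:4, $r4:11, $r5:5, $r6:9, $r7:1}
[1] bne  $r2, $r6, L9  →  {$r0:0, $r1:13, $r2:19, $r3:4, $r4:11, $r5:5, $r6:9, $r7:1}  ⟨branch taken⟩
[2] addi  $r1, $r5, 7  →  {$r0:0, $r1:12, $r2:19, $r3:4, $r4:11, $r5:5, $r6:9, $r7:1}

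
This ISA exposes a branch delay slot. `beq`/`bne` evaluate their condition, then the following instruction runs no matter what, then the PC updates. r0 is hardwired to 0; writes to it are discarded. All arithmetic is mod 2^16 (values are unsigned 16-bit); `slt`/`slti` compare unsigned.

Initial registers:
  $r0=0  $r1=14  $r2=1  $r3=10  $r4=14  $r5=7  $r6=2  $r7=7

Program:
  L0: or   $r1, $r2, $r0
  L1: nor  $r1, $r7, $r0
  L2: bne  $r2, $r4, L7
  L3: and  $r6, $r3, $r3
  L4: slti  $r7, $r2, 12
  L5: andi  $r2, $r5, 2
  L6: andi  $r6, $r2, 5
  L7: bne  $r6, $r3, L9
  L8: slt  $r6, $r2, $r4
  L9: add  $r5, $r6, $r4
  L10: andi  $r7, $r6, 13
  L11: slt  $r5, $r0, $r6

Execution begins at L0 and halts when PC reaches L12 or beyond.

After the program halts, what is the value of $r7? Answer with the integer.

#0 or   $r1, $r2, $r0 ; 0/1/1/10/14/7/2/7
#1 nor  $r1, $r7, $r0 ; 0/65528/1/10/14/7/2/7
#2 bne  $r2, $r4, L7 ; 0/65528/1/10/14/7/2/7 ; →target
#3 and  $r6, $r3, $r3 ; 0/65528/1/10/14/7/10/7
#7 bne  $r6, $r3, L9 ; 0/65528/1/10/14/7/10/7 ; →fallthru
#8 slt  $r6, $r2, $r4 ; 0/65528/1/10/14/7/1/7
#9 add  $r5, $r6, $r4 ; 0/65528/1/10/14/15/1/7
#10 andi  $r7, $r6, 13 ; 0/65528/1/10/14/15/1/1
#11 slt  $r5, $r0, $r6 ; 0/65528/1/10/14/1/1/1

1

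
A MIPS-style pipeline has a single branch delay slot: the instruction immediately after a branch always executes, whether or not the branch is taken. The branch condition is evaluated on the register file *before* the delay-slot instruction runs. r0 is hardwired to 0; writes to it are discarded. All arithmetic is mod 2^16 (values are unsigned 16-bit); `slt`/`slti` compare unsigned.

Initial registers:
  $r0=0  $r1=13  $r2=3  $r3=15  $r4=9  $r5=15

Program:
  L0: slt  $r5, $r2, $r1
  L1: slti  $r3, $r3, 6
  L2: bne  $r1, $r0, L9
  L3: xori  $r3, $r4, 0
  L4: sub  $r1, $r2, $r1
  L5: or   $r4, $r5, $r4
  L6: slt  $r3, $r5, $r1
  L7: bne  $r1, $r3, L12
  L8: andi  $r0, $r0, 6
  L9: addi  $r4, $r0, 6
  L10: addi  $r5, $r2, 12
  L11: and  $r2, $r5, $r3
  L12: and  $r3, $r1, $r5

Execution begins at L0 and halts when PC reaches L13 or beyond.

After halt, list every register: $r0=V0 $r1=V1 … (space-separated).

$r0=0 $r1=13 $r2=9 $r3=13 $r4=6 $r5=15

PC=0  slt  $r5, $r2, $r1     | $r0=0 $r1=13 $r2=3 $r3=15 $r4=9 $r5=1
PC=1  slti  $r3, $r3, 6      | $r0=0 $r1=13 $r2=3 $r3=0 $r4=9 $r5=1
PC=2  bne  $r1, $r0, L9      | $r0=0 $r1=13 $r2=3 $r3=0 $r4=9 $r5=1  [TAKEN]
PC=3  xori  $r3, $r4, 0      | $r0=0 $r1=13 $r2=3 $r3=9 $r4=9 $r5=1
PC=9  addi  $r4, $r0, 6      | $r0=0 $r1=13 $r2=3 $r3=9 $r4=6 $r5=1
PC=10 addi  $r5, $r2, 12     | $r0=0 $r1=13 $r2=3 $r3=9 $r4=6 $r5=15
PC=11 and  $r2, $r5, $r3     | $r0=0 $r1=13 $r2=9 $r3=9 $r4=6 $r5=15
PC=12 and  $r3, $r1, $r5     | $r0=0 $r1=13 $r2=9 $r3=13 $r4=6 $r5=15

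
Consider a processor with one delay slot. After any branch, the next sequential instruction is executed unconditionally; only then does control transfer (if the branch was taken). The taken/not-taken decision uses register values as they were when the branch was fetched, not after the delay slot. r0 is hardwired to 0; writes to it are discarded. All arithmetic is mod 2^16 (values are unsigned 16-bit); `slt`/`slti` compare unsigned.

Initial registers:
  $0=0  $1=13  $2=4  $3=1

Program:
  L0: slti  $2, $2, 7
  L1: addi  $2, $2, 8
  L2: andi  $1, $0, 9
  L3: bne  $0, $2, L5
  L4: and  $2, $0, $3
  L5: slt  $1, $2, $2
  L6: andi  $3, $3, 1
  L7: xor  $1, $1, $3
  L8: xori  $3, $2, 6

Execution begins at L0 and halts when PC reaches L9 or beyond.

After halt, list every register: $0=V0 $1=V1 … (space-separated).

$0=0 $1=1 $2=0 $3=6

  step pc=0: slti  $2, $2, 7  regs=(0,13,1,1)
  step pc=1: addi  $2, $2, 8  regs=(0,13,9,1)
  step pc=2: andi  $1, $0, 9  regs=(0,0,9,1)
  step pc=3: bne  $0, $2, L5  cond=T  regs=(0,0,9,1)
  step pc=4: and  $2, $0, $3  regs=(0,0,0,1)
  step pc=5: slt  $1, $2, $2  regs=(0,0,0,1)
  step pc=6: andi  $3, $3, 1  regs=(0,0,0,1)
  step pc=7: xor  $1, $1, $3  regs=(0,1,0,1)
  step pc=8: xori  $3, $2, 6  regs=(0,1,0,6)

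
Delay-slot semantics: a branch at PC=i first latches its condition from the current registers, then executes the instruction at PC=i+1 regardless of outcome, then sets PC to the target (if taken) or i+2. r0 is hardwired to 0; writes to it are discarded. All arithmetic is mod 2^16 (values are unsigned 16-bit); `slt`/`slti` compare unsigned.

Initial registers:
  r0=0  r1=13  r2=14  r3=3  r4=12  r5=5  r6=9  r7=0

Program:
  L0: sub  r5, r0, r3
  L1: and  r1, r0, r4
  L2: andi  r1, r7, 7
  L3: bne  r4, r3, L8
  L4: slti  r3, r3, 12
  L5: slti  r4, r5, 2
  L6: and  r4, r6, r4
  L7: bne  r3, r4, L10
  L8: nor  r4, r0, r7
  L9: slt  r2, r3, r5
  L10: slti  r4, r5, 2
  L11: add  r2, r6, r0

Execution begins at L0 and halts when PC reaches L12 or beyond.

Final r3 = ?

  step pc=0: sub  r5, r0, r3  regs=(0,13,14,3,12,65533,9,0)
  step pc=1: and  r1, r0, r4  regs=(0,0,14,3,12,65533,9,0)
  step pc=2: andi  r1, r7, 7  regs=(0,0,14,3,12,65533,9,0)
  step pc=3: bne  r4, r3, L8  cond=T  regs=(0,0,14,3,12,65533,9,0)
  step pc=4: slti  r3, r3, 12  regs=(0,0,14,1,12,65533,9,0)
  step pc=8: nor  r4, r0, r7  regs=(0,0,14,1,65535,65533,9,0)
  step pc=9: slt  r2, r3, r5  regs=(0,0,1,1,65535,65533,9,0)
  step pc=10: slti  r4, r5, 2  regs=(0,0,1,1,0,65533,9,0)
  step pc=11: add  r2, r6, r0  regs=(0,0,9,1,0,65533,9,0)

1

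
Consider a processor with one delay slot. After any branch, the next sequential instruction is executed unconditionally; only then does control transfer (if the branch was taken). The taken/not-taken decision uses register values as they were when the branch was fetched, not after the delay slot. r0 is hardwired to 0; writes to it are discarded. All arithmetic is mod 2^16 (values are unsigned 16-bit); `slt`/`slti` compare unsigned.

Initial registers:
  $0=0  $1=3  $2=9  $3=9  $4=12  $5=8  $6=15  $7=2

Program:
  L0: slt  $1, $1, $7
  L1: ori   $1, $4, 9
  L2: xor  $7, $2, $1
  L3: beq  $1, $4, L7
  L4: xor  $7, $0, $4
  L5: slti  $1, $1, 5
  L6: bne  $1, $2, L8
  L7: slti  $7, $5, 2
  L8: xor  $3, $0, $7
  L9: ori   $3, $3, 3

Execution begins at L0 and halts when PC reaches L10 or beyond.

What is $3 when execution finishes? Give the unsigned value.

#0 slt  $1, $1, $7 ; 0/0/9/9/12/8/15/2
#1 ori   $1, $4, 9 ; 0/13/9/9/12/8/15/2
#2 xor  $7, $2, $1 ; 0/13/9/9/12/8/15/4
#3 beq  $1, $4, L7 ; 0/13/9/9/12/8/15/4 ; →fallthru
#4 xor  $7, $0, $4 ; 0/13/9/9/12/8/15/12
#5 slti  $1, $1, 5 ; 0/0/9/9/12/8/15/12
#6 bne  $1, $2, L8 ; 0/0/9/9/12/8/15/12 ; →target
#7 slti  $7, $5, 2 ; 0/0/9/9/12/8/15/0
#8 xor  $3, $0, $7 ; 0/0/9/0/12/8/15/0
#9 ori   $3, $3, 3 ; 0/0/9/3/12/8/15/0

3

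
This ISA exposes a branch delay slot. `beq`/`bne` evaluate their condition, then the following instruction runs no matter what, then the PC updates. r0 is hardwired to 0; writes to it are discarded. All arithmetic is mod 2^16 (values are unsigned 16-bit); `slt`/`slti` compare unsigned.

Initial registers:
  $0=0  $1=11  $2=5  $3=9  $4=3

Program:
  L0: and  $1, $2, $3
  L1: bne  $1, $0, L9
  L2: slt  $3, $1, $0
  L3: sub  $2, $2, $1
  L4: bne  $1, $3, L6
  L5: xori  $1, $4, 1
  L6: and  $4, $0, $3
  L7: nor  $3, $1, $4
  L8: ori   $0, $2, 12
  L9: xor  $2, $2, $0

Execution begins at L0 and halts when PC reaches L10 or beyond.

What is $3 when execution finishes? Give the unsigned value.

0

[0] and  $1, $2, $3  →  {$0:0, $1:1, $2:5, $3:9, $4:3}
[1] bne  $1, $0, L9  →  {$0:0, $1:1, $2:5, $3:9, $4:3}  ⟨branch taken⟩
[2] slt  $3, $1, $0  →  {$0:0, $1:1, $2:5, $3:0, $4:3}
[9] xor  $2, $2, $0  →  {$0:0, $1:1, $2:5, $3:0, $4:3}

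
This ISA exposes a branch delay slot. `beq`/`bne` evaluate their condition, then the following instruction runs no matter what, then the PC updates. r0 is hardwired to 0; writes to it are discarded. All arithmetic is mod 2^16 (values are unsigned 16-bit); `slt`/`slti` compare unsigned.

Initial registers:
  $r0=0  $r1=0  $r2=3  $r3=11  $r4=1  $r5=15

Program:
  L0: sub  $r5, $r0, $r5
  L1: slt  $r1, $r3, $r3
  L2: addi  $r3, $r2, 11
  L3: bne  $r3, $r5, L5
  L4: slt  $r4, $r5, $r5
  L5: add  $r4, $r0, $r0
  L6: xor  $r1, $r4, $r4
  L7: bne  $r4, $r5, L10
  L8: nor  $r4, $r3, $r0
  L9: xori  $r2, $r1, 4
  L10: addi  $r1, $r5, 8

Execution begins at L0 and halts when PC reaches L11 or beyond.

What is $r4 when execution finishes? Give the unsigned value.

PC=0  sub  $r5, $r0, $r5     | $r0=0 $r1=0 $r2=3 $r3=11 $r4=1 $r5=65521
PC=1  slt  $r1, $r3, $r3     | $r0=0 $r1=0 $r2=3 $r3=11 $r4=1 $r5=65521
PC=2  addi  $r3, $r2, 11     | $r0=0 $r1=0 $r2=3 $r3=14 $r4=1 $r5=65521
PC=3  bne  $r3, $r5, L5      | $r0=0 $r1=0 $r2=3 $r3=14 $r4=1 $r5=65521  [TAKEN]
PC=4  slt  $r4, $r5, $r5     | $r0=0 $r1=0 $r2=3 $r3=14 $r4=0 $r5=65521
PC=5  add  $r4, $r0, $r0     | $r0=0 $r1=0 $r2=3 $r3=14 $r4=0 $r5=65521
PC=6  xor  $r1, $r4, $r4     | $r0=0 $r1=0 $r2=3 $r3=14 $r4=0 $r5=65521
PC=7  bne  $r4, $r5, L10     | $r0=0 $r1=0 $r2=3 $r3=14 $r4=0 $r5=65521  [TAKEN]
PC=8  nor  $r4, $r3, $r0     | $r0=0 $r1=0 $r2=3 $r3=14 $r4=65521 $r5=65521
PC=10 addi  $r1, $r5, 8      | $r0=0 $r1=65529 $r2=3 $r3=14 $r4=65521 $r5=65521

65521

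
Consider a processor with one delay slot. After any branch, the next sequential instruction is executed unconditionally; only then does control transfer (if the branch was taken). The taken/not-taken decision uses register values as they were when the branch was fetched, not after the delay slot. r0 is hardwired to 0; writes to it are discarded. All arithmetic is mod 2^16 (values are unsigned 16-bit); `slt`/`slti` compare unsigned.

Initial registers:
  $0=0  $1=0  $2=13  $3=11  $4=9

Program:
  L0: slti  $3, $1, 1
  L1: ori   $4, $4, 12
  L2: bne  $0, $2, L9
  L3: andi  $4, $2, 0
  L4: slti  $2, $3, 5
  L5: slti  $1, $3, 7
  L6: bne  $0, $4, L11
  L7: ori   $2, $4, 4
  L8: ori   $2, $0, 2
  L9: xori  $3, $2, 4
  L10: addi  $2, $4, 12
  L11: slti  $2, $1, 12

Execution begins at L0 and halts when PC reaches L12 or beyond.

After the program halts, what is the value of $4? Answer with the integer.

0

#0 slti  $3, $1, 1 ; 0/0/13/1/9
#1 ori   $4, $4, 12 ; 0/0/13/1/13
#2 bne  $0, $2, L9 ; 0/0/13/1/13 ; →target
#3 andi  $4, $2, 0 ; 0/0/13/1/0
#9 xori  $3, $2, 4 ; 0/0/13/9/0
#10 addi  $2, $4, 12 ; 0/0/12/9/0
#11 slti  $2, $1, 12 ; 0/0/1/9/0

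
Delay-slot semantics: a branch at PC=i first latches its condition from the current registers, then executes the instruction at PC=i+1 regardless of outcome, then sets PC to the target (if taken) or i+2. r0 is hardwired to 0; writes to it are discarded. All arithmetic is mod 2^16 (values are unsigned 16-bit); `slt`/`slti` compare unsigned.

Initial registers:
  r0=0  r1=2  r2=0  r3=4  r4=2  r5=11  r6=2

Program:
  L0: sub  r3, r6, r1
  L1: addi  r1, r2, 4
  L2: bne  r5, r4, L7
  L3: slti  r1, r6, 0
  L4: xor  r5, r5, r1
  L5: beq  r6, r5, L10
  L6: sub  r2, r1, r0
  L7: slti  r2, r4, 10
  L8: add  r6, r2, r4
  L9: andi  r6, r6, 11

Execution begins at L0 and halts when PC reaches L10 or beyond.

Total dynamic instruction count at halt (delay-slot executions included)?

7

  step pc=0: sub  r3, r6, r1  regs=(0,2,0,0,2,11,2)
  step pc=1: addi  r1, r2, 4  regs=(0,4,0,0,2,11,2)
  step pc=2: bne  r5, r4, L7  cond=T  regs=(0,4,0,0,2,11,2)
  step pc=3: slti  r1, r6, 0  regs=(0,0,0,0,2,11,2)
  step pc=7: slti  r2, r4, 10  regs=(0,0,1,0,2,11,2)
  step pc=8: add  r6, r2, r4  regs=(0,0,1,0,2,11,3)
  step pc=9: andi  r6, r6, 11  regs=(0,0,1,0,2,11,3)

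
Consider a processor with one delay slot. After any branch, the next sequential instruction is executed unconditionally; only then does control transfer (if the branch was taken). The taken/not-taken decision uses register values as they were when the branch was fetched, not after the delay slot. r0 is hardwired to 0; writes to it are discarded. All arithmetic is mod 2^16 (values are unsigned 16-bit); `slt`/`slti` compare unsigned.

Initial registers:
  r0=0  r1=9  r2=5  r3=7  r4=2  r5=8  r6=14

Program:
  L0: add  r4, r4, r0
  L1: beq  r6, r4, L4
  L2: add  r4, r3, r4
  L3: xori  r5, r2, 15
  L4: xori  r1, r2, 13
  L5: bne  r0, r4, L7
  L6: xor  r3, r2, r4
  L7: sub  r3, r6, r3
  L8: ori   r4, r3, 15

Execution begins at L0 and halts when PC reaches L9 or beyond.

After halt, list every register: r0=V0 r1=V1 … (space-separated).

r0=0 r1=8 r2=5 r3=2 r4=15 r5=10 r6=14

[0] add  r4, r4, r0  →  {r0:0, r1:9, r2:5, r3:7, r4:2, r5:8, r6:14}
[1] beq  r6, r4, L4  →  {r0:0, r1:9, r2:5, r3:7, r4:2, r5:8, r6:14}  ⟨branch fallthrough⟩
[2] add  r4, r3, r4  →  {r0:0, r1:9, r2:5, r3:7, r4:9, r5:8, r6:14}
[3] xori  r5, r2, 15  →  {r0:0, r1:9, r2:5, r3:7, r4:9, r5:10, r6:14}
[4] xori  r1, r2, 13  →  {r0:0, r1:8, r2:5, r3:7, r4:9, r5:10, r6:14}
[5] bne  r0, r4, L7  →  {r0:0, r1:8, r2:5, r3:7, r4:9, r5:10, r6:14}  ⟨branch taken⟩
[6] xor  r3, r2, r4  →  {r0:0, r1:8, r2:5, r3:12, r4:9, r5:10, r6:14}
[7] sub  r3, r6, r3  →  {r0:0, r1:8, r2:5, r3:2, r4:9, r5:10, r6:14}
[8] ori   r4, r3, 15  →  {r0:0, r1:8, r2:5, r3:2, r4:15, r5:10, r6:14}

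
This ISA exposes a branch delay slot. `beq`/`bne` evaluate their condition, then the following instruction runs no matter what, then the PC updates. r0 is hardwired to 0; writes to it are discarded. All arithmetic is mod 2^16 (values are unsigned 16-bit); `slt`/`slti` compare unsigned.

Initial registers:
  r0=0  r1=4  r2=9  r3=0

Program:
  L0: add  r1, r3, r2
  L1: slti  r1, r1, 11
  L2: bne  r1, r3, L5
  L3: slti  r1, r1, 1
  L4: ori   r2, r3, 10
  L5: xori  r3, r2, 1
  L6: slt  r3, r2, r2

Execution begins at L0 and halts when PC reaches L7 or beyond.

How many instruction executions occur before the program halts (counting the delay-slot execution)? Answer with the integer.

  step pc=0: add  r1, r3, r2  regs=(0,9,9,0)
  step pc=1: slti  r1, r1, 11  regs=(0,1,9,0)
  step pc=2: bne  r1, r3, L5  cond=T  regs=(0,1,9,0)
  step pc=3: slti  r1, r1, 1  regs=(0,0,9,0)
  step pc=5: xori  r3, r2, 1  regs=(0,0,9,8)
  step pc=6: slt  r3, r2, r2  regs=(0,0,9,0)

6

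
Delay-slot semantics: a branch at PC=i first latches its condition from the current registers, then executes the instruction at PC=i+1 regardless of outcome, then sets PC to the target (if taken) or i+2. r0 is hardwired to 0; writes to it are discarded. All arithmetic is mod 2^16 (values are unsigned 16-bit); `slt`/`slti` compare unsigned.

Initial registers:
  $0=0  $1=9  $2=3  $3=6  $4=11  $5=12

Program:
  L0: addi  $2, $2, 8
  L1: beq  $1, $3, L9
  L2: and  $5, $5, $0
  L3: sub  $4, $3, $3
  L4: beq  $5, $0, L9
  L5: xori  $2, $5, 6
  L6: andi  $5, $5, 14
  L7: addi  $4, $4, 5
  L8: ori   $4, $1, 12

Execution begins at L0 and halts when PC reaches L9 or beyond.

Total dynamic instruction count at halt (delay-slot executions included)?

6

PC=0  addi  $2, $2, 8        | $0=0 $1=9 $2=11 $3=6 $4=11 $5=12
PC=1  beq  $1, $3, L9        | $0=0 $1=9 $2=11 $3=6 $4=11 $5=12  [not taken]
PC=2  and  $5, $5, $0        | $0=0 $1=9 $2=11 $3=6 $4=11 $5=0
PC=3  sub  $4, $3, $3        | $0=0 $1=9 $2=11 $3=6 $4=0 $5=0
PC=4  beq  $5, $0, L9        | $0=0 $1=9 $2=11 $3=6 $4=0 $5=0  [TAKEN]
PC=5  xori  $2, $5, 6        | $0=0 $1=9 $2=6 $3=6 $4=0 $5=0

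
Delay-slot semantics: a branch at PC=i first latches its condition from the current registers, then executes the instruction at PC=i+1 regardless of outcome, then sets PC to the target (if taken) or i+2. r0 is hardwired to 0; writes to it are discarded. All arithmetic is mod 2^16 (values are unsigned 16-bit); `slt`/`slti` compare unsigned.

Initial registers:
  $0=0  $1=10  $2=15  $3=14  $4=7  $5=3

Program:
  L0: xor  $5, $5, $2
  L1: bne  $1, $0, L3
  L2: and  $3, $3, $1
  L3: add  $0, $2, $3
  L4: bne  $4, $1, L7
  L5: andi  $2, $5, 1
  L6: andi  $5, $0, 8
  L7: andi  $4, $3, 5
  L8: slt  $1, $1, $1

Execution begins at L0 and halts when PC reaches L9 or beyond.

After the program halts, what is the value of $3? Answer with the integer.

[0] xor  $5, $5, $2  →  {$0:0, $1:10, $2:15, $3:14, $4:7, $5:12}
[1] bne  $1, $0, L3  →  {$0:0, $1:10, $2:15, $3:14, $4:7, $5:12}  ⟨branch taken⟩
[2] and  $3, $3, $1  →  {$0:0, $1:10, $2:15, $3:10, $4:7, $5:12}
[3] add  $0, $2, $3  →  {$0:0, $1:10, $2:15, $3:10, $4:7, $5:12}
[4] bne  $4, $1, L7  →  {$0:0, $1:10, $2:15, $3:10, $4:7, $5:12}  ⟨branch taken⟩
[5] andi  $2, $5, 1  →  {$0:0, $1:10, $2:0, $3:10, $4:7, $5:12}
[7] andi  $4, $3, 5  →  {$0:0, $1:10, $2:0, $3:10, $4:0, $5:12}
[8] slt  $1, $1, $1  →  {$0:0, $1:0, $2:0, $3:10, $4:0, $5:12}

10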